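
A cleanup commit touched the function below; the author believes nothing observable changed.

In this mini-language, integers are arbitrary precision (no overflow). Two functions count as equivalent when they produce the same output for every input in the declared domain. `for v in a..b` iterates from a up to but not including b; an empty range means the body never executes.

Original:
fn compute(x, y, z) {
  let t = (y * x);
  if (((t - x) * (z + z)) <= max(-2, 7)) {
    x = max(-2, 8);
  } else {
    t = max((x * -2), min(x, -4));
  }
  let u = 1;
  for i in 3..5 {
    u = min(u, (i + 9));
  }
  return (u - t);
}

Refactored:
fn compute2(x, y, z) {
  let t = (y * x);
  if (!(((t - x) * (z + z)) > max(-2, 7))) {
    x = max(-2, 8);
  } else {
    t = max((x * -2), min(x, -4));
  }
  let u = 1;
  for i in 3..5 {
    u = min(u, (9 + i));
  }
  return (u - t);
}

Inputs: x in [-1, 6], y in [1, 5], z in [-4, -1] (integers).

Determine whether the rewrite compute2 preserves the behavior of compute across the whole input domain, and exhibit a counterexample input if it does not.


Behavior is preserved: although comparison usage differs; also boolean connective usage differs, the outputs never diverge.
As a probe, take x=2, y=2, z=-1: compute runs t becomes 4; next (((t - x) * (z + z)) <= max(-2, 7)) evaluates to true; next x becomes 8; next u becomes 1; next at i=3:; next u becomes 1; next at i=4:; next u becomes 1; next final value -3; compute2 runs t becomes 4; next (!(((t - x) * (z + z)) > max(-2, 7))) evaluates to true; next x becomes 8; next u becomes 1; next at i=3:; next u becomes 1; next at i=4:; next u becomes 1; next final value -3; both end at -3.
An exhaustive pass over the 160 declared inputs shows identical outputs.
verdict: equivalent


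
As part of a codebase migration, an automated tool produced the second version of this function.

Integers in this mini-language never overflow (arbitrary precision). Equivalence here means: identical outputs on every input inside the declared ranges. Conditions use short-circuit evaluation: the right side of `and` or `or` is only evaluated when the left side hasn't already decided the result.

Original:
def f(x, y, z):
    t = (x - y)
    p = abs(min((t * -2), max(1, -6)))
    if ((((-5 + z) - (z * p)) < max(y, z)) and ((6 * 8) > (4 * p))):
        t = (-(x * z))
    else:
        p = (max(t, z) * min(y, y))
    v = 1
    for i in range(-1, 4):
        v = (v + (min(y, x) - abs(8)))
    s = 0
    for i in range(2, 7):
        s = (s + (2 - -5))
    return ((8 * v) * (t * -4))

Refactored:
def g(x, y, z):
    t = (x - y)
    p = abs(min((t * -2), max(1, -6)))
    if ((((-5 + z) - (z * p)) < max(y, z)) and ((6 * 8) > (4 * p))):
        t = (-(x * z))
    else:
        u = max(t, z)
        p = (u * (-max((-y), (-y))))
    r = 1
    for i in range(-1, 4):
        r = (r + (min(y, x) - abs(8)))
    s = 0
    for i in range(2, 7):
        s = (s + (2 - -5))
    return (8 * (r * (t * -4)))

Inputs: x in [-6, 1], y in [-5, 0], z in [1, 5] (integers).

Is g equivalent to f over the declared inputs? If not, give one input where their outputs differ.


Equivalent — the differences include statement counts differ, and min/max/abs usage differs, and local variable names differ, yet no declared input distinguishes the two.
One worked example (x=1, y=0, z=5) — f: t=1, then p=2, then ((((-5 + z) - (z * p)) < max(y, z)) and ((6 * 8) > (4 * p))) is true, then t=-5, then v=1, then (i=-1), then v=-7, then (i=0), then v=-15, then (i=1), then v=-23, then (i=2), then v=-31, then (i=3), then v=-39, then s=0, then (i=2), then s=7, then (i=3), then s=14, then (i=4), then s=21, then (i=5), then s=28, then (i=6), then s=35, then returns -6240; g: t=1, then p=2, then ((((-5 + z) - (z * p)) < max(y, z)) and ((6 * 8) > (4 * p))) is true, then t=-5, then r=1, then (i=-1), then r=-7, then (i=0), then r=-15, then (i=1), then r=-23, then (i=2), then r=-31, then (i=3), then r=-39, then s=0, then (i=2), then s=7, then (i=3), then s=14, then (i=4), then s=21, then (i=5), then s=28, then (i=6), then s=35, then returns -6240; agreement on -6240.
Across all 240 domain points the two functions coincide.
verdict: equivalent


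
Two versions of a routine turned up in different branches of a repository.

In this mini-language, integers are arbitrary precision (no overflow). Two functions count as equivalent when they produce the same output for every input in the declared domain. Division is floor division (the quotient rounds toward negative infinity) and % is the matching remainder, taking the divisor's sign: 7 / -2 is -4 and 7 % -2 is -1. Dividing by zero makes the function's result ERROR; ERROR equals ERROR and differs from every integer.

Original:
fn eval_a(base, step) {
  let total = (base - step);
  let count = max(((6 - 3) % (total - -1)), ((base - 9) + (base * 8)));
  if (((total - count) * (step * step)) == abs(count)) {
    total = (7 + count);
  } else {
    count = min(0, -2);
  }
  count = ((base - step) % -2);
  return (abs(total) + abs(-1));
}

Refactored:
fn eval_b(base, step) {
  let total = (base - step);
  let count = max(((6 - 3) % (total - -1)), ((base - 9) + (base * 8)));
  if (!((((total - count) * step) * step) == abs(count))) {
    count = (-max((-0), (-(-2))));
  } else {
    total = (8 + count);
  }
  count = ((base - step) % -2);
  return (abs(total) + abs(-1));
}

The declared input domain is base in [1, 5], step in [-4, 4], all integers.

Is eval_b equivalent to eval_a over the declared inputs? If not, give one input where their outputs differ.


Input base=1, step=1: 8 from eval_a versus 9 from eval_b.
verdict: not equivalent; witness: base=1, step=1


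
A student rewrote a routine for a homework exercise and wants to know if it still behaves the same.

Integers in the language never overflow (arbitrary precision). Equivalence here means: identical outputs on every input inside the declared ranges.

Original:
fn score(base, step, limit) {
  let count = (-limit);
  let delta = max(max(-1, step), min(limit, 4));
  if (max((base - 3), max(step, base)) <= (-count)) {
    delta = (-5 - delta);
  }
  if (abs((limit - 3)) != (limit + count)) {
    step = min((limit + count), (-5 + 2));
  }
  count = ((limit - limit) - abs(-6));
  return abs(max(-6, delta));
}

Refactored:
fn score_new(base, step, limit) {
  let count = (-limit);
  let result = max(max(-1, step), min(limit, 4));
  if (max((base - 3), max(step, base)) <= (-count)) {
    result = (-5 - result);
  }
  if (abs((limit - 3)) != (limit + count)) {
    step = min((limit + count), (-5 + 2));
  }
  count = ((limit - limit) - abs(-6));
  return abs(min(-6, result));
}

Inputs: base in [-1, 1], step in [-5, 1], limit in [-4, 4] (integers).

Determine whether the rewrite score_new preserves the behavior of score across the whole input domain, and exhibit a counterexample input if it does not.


There is a counterexample at base=-1, step=-5, limit=-4: 1 on one side, 6 on the other.
score: count becomes 4; next delta becomes -1; next (max((base - 3), max(step, base)) <= (-count)) evaluates to false; next (abs((limit - 3)) != (limit + count)) evaluates to true; next step becomes -3; next count becomes -6; next final value 1
score_new: count becomes 4; next result becomes -1; next (max((base - 3), max(step, base)) <= (-count)) evaluates to false; next (abs((limit - 3)) != (limit + count)) evaluates to true; next step becomes -3; next count becomes -6; next final value 6
verdict: not equivalent; witness: base=-1, step=-5, limit=-4


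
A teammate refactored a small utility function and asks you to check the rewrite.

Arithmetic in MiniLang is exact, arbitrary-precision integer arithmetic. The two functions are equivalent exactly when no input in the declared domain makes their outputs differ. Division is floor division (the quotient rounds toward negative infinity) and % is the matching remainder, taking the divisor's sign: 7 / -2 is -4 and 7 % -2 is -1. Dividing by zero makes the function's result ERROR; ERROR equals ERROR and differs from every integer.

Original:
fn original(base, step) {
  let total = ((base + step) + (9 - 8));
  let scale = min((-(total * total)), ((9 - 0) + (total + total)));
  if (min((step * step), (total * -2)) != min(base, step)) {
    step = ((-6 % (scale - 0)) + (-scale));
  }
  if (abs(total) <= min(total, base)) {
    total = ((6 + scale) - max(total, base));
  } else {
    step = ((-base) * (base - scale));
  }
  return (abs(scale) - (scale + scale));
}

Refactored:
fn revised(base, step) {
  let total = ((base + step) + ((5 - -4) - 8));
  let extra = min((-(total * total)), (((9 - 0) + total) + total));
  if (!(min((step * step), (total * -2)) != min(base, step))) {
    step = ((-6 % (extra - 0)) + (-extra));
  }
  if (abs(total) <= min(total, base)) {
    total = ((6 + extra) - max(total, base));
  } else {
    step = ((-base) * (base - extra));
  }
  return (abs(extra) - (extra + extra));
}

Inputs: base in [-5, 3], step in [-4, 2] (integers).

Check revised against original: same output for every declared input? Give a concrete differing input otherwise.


Evaluate both at base=-3, step=2.
original: total becomes 0; next scale becomes 0; next (min((step * step), (total * -2)) != min(base, step)) evaluates to true; next hits division by zero so the output is ERROR
revised: total becomes 0; next extra becomes 0; next (!(min((step * step), (total * -2)) != min(base, step))) evaluates to false; next (abs(total) <= min(total, base)) evaluates to false; next step becomes -9; next final value 0
ERROR vs 0 — the two versions disagree here.
verdict: not equivalent; witness: base=-3, step=2


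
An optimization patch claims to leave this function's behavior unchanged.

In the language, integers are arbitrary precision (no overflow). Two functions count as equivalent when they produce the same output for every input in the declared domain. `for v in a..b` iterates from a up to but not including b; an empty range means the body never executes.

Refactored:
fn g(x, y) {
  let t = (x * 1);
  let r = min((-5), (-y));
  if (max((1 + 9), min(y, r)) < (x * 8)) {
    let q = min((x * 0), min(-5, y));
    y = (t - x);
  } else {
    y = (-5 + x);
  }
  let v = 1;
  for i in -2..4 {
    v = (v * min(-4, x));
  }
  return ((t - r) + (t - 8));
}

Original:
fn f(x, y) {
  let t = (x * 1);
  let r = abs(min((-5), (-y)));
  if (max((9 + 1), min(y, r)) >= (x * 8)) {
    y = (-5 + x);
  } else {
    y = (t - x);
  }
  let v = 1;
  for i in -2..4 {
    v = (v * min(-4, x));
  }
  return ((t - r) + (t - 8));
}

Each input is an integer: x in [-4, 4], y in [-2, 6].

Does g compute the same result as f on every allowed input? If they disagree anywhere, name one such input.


There is a counterexample at x=-4, y=-2: -21 on one side, -11 on the other.
f: t = -4; r = 5; (max((9 + 1), min(y, r)) >= (x * 8)) -> true; y = -9; v = 1; [i=-2]; v = -4; [i=-1]; v = 16; [i=0]; v = -64; [i=1]; v = 256; [i=2]; v = -1024; [i=3]; v = 4096; return -21
g: t = -4; r = -5; (max((1 + 9), min(y, r)) < (x * 8)) -> false; y = -9; v = 1; [i=-2]; v = -4; [i=-1]; v = 16; [i=0]; v = -64; [i=1]; v = 256; [i=2]; v = -1024; [i=3]; v = 4096; return -11
verdict: not equivalent; witness: x=-4, y=-2


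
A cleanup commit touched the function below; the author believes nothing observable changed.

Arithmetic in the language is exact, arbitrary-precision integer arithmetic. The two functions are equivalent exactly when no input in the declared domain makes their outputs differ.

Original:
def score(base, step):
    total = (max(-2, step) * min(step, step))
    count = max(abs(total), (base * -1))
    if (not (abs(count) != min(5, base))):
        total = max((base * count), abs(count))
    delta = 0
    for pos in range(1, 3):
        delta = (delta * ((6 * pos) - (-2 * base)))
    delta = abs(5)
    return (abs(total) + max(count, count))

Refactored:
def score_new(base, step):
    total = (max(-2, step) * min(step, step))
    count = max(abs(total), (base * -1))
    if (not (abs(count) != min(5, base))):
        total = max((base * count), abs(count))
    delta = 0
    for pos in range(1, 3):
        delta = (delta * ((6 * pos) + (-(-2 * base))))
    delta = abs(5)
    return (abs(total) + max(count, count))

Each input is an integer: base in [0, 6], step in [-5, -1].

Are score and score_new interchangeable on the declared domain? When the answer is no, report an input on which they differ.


Comparing the listings, the differences include: arithmetic usage differs.
Tracing base=0, step=-4: score: total=8, then count=8, then (not (abs(count) != min(5, base))) is false, then delta=0, then (pos=1), then delta=0, then (pos=2), then delta=0, then delta=5, then returns 16 | score_new: total=8, then count=8, then (not (abs(count) != min(5, base))) is false, then delta=0, then (pos=1), then delta=0, then (pos=2), then delta=0, then delta=5, then returns 16 — matching result 16.
Across all 35 domain points the two functions coincide.
verdict: equivalent


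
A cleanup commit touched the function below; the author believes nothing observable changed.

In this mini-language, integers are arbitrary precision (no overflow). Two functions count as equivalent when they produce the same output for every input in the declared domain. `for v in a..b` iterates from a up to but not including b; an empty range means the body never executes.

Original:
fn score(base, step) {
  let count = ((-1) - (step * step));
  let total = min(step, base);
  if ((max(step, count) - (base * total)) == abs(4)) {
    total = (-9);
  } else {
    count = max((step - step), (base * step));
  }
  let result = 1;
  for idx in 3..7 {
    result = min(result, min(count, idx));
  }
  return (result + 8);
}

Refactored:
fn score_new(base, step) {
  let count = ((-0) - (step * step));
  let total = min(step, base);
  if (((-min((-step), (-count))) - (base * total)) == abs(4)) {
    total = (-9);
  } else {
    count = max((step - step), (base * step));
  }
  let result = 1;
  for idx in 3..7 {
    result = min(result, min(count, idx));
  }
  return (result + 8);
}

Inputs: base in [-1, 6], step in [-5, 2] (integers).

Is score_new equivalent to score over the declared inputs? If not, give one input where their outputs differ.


Evaluate both at base=2, step=-4.
score: count = -17; total = -4; ((max(step, count) - (base * total)) == abs(4)) -> true; total = -9; result = 1; [idx=3]; result = -17; [idx=4]; result = -17; [idx=5]; result = -17; [idx=6]; result = -17; return -9
score_new: count = -16; total = -4; (((-min((-step), (-count))) - (base * total)) == abs(4)) -> true; total = -9; result = 1; [idx=3]; result = -16; [idx=4]; result = -16; [idx=5]; result = -16; [idx=6]; result = -16; return -8
-9 against -8: the behavior changed.
verdict: not equivalent; witness: base=2, step=-4


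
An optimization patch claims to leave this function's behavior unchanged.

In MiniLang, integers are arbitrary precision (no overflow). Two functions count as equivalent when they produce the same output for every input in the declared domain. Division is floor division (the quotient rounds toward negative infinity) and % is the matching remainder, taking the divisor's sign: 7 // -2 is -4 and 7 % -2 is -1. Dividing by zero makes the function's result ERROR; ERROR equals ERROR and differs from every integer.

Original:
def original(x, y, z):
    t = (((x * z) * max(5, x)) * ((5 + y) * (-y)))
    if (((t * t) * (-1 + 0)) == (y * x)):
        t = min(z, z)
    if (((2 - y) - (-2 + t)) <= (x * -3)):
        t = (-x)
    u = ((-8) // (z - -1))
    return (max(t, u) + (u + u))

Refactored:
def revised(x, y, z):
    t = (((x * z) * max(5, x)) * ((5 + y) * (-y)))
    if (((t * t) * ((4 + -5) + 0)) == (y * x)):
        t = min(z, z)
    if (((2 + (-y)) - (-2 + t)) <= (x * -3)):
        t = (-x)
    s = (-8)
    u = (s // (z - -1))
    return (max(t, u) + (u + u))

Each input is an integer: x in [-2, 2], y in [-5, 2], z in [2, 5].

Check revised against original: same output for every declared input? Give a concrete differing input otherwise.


Differences: arithmetic usage differs, constant usage differs, local variable names differ, statement counts differ — yet all 160 inputs agree.
verdict: equivalent


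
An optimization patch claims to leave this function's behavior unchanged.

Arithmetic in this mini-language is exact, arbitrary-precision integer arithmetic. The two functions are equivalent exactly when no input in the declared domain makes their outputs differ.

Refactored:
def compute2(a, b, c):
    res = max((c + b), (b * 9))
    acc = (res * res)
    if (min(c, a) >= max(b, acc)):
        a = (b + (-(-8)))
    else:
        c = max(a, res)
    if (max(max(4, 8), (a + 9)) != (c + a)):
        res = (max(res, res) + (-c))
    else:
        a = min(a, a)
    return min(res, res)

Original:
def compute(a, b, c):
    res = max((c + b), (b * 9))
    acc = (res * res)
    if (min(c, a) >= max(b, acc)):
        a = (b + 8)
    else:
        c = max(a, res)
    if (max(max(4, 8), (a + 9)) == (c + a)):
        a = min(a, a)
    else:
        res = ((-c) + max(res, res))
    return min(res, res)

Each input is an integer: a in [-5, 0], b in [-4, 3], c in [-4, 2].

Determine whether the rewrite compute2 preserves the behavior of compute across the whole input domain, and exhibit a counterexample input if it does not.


Changes here: comparison usage differs; the full 336-point sweep finds no disagreement.
verdict: equivalent


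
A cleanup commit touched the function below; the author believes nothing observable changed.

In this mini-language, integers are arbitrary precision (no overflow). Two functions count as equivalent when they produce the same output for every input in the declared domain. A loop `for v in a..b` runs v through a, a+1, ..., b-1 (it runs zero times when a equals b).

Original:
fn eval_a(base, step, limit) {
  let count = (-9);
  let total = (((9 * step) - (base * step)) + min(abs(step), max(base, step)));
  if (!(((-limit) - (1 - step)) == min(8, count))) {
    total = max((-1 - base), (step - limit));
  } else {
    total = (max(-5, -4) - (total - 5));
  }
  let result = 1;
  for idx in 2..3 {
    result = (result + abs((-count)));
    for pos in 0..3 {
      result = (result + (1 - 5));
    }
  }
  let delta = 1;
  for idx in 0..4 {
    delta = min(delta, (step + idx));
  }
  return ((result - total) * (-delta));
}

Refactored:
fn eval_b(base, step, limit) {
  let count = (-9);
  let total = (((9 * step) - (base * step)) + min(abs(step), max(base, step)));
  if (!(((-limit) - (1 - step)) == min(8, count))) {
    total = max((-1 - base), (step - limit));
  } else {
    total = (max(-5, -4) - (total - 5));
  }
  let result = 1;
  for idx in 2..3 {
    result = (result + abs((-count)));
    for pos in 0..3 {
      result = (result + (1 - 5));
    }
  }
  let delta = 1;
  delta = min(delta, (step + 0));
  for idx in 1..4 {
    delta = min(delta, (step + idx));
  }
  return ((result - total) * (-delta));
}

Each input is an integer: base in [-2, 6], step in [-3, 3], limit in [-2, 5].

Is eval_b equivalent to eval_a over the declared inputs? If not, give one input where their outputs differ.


Reading the diff, among the changes: min/max/abs usage differs, arithmetic usage differs, statement counts differ, constant usage differs, loop structure differs.
Spot check at base=4, step=1, limit=-1 — eval_a: count=-9, then total=6, then (!(((-limit) - (1 - step)) == min(8, count))) is true, then total=2, then result=1, then (idx=2), then result=10, then (pos=0), then result=6, then (pos=1), then result=2, then (pos=2), then result=-2, then delta=1, then (idx=0), then delta=1, then (idx=1), then delta=1, then (idx=2), then delta=1, then (idx=3), then delta=1, then returns 4. eval_b: count=-9, then total=6, then (!(((-limit) - (1 - step)) == min(8, count))) is true, then total=2, then result=1, then (idx=2), then result=10, then (pos=0), then result=6, then (pos=1), then result=2, then (pos=2), then result=-2, then delta=1, then delta=1, then (idx=1), then delta=1, then (idx=2), then delta=1, then (idx=3), then delta=1, then returns 4. Both give 4.
Sweeping the whole domain (504 inputs) finds no disagreement.
verdict: equivalent


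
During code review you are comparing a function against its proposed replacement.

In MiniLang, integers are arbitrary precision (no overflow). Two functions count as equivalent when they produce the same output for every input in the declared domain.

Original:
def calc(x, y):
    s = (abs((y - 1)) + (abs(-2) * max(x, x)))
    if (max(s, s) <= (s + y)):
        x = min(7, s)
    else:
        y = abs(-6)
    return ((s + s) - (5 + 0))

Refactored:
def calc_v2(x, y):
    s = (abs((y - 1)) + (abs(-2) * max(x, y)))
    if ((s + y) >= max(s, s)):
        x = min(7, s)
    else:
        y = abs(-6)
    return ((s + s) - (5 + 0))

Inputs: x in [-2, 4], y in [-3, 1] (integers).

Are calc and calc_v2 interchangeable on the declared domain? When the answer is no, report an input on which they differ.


Not equivalent: x=-2, y=-1 separates them (-9 vs -5).
calc: s=-2, then (max(s, s) <= (s + y)) is false, then y=6, then returns -9
calc_v2: s=0, then ((s + y) >= max(s, s)) is false, then y=6, then returns -5
verdict: not equivalent; witness: x=-2, y=-1


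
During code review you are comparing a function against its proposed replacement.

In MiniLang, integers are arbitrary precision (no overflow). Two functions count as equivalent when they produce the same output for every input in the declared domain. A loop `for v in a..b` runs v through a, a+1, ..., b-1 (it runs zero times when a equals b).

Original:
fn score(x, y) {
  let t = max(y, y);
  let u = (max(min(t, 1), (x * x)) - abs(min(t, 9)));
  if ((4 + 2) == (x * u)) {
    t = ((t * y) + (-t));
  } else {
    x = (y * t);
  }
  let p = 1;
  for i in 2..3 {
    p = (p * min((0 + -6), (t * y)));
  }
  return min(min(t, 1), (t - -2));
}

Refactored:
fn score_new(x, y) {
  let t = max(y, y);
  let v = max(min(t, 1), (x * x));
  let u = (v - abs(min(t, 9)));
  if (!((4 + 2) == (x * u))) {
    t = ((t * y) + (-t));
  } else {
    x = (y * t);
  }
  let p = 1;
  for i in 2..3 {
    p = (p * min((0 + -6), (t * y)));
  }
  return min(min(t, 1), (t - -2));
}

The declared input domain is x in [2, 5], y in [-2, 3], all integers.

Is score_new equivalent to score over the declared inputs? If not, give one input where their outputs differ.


There is a counterexample at x=2, y=-2: -2 on one side, 1 on the other.
score: t becomes -2; next u becomes 2; next ((4 + 2) == (x * u)) evaluates to false; next x becomes 4; next p becomes 1; next at i=2:; next p becomes -6; next final value -2
score_new: t becomes -2; next v becomes 4; next u becomes 2; next (!((4 + 2) == (x * u))) evaluates to true; next t becomes 6; next p becomes 1; next at i=2:; next p becomes -12; next final value 1
verdict: not equivalent; witness: x=2, y=-2


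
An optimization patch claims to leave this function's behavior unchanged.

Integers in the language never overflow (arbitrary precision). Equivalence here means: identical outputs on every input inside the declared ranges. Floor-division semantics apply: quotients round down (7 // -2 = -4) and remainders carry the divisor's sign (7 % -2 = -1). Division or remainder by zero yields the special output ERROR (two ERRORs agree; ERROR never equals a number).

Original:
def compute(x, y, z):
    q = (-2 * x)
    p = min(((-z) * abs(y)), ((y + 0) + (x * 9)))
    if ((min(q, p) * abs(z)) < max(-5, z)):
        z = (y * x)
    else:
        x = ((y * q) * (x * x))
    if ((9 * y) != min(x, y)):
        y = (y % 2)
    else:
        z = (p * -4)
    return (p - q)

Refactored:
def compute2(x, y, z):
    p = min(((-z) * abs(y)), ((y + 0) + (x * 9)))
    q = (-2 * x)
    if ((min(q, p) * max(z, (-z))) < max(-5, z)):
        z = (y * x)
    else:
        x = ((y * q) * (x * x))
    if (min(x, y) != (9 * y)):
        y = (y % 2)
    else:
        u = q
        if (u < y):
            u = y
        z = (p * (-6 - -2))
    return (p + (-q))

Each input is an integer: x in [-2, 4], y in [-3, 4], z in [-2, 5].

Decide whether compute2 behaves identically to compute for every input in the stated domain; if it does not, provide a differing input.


Side by side, the visible changes include: statement counts differ, plus local variable names differ, plus min/max/abs usage differs, plus constant usage differs, plus arithmetic usage differs, plus branching structure differs, plus comparison usage differs.
Tracing x=-1, y=3, z=-1: compute: q=2, then p=-6, then ((min(q, p) * abs(z)) < max(-5, z)) is true, then z=-3, then ((9 * y) != min(x, y)) is true, then y=1, then returns -8 | compute2: p=-6, then q=2, then ((min(q, p) * max(z, (-z))) < max(-5, z)) is true, then z=-3, then (min(x, y) != (9 * y)) is true, then y=1, then returns -8 — matching result -8.
Every one of the 448 inputs gives matching results.
verdict: equivalent


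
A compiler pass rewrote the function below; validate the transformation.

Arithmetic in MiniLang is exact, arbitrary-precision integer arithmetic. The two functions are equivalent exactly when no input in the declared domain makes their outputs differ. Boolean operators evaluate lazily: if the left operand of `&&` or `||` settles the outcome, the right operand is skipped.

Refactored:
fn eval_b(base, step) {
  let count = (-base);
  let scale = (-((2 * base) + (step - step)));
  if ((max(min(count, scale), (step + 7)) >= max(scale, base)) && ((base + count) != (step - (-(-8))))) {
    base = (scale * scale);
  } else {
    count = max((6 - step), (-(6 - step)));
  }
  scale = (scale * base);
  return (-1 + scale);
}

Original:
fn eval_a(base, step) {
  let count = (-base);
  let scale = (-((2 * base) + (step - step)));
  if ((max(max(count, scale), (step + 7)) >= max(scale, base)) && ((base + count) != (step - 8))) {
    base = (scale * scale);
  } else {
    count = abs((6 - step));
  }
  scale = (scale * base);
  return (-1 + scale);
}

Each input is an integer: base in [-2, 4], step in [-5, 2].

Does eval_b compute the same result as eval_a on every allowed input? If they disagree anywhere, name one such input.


Run the pair on base=-2, step=-5.
eval_a: count=2, then scale=4, then ((max(max(count, scale), (step + 7)) >= max(scale, base)) && ((base + count) != (step - 8))) is true, then base=16, then scale=64, then returns 63
eval_b: count=2, then scale=4, then ((max(min(count, scale), (step + 7)) >= max(scale, base)) && ((base + count) != (step - (-(-8))))) is false, then count=11, then scale=-8, then returns -9
63 vs -9 — the two versions disagree here.
verdict: not equivalent; witness: base=-2, step=-5


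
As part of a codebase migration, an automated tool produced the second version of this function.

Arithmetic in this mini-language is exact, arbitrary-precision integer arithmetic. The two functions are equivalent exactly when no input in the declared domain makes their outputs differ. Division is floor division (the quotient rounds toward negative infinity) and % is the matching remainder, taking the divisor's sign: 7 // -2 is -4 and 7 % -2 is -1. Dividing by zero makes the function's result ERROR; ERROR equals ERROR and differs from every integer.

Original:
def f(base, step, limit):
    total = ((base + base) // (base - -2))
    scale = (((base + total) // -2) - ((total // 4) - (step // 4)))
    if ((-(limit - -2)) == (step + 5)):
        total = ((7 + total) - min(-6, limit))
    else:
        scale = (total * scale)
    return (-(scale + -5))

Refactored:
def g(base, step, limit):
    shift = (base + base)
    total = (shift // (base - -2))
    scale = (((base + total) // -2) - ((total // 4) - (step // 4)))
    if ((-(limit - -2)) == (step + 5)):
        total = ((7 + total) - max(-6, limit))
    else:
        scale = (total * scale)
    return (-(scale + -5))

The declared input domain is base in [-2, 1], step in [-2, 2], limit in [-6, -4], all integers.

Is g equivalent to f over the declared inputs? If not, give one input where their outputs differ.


Equivalent. The suspicious edit (`min(-6, limit)` became `max(-6, limit)`) never changes the result for any input inside the declared domain.
Sweeping the whole domain (60 inputs) finds no disagreement.
Spot check at base=-1, step=-1, limit=-6 — f: total = -2; scale = 1; ((-(limit - -2)) == (step + 5)) -> true; total = 11; return 4. g: shift = -2; total = -2; scale = 1; ((-(limit - -2)) == (step + 5)) -> true; total = 11; return 4. Both give 4.
verdict: equivalent


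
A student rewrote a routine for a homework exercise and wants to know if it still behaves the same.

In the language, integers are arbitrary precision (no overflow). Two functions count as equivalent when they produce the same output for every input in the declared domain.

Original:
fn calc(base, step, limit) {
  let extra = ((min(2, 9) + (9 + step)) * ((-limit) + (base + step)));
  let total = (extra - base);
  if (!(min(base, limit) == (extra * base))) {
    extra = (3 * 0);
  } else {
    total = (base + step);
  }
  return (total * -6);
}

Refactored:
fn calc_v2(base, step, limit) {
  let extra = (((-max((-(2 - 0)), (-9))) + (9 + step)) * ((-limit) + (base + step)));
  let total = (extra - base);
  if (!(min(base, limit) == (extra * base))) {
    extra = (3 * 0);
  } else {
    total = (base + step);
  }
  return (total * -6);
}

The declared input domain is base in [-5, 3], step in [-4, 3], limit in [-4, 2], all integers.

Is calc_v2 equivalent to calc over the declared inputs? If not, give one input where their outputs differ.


Differences: constant usage differs; and arithmetic usage differs; and min/max/abs usage differs — yet all 504 inputs agree.
verdict: equivalent


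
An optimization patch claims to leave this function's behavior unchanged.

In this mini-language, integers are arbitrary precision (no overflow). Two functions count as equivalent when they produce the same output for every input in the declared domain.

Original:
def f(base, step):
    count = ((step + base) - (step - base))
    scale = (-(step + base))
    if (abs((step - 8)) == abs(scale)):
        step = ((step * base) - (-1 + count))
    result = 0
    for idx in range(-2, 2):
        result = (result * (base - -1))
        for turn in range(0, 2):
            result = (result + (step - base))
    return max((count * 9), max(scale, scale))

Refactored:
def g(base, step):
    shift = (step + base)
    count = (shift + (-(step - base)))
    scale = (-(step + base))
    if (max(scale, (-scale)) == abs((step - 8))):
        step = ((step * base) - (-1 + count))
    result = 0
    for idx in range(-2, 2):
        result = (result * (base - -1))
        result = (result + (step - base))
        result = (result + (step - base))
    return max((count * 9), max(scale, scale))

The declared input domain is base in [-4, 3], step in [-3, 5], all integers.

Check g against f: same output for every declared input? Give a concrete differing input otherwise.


Reading the diff, among the changes: loop structure differs, and arithmetic usage differs, and statement counts differ, and local variable names differ, and min/max/abs usage differs.
Spot check at base=-3, step=1 — f: count := -6 | scale := 2 | (abs((step - 8)) == abs(scale)): false | result := 0 | iter idx=-2: | result := 0 | iter turn=0: | result := 4 | iter turn=1: | result := 8 | iter idx=-1: | result := -16 | iter turn=0: | result := -12 | iter turn=1: | result := -8 | iter idx=0: | result := 16 | iter turn=0: | result := 20 | iter turn=1: | result := 24 | iter idx=1: | result := -48 | iter turn=0: | result := -44 | iter turn=1: | result := -40 | result 2. g: shift := -2 | count := -6 | scale := 2 | (max(scale, (-scale)) == abs((step - 8))): false | result := 0 | iter idx=-2: | result := 0 | result := 4 | result := 8 | iter idx=-1: | result := -16 | result := -12 | result := -8 | iter idx=0: | result := 16 | result := 20 | result := 24 | iter idx=1: | result := -48 | result := -44 | result := -40 | result 2. Both give 2.
Every one of the 72 inputs gives matching results.
verdict: equivalent


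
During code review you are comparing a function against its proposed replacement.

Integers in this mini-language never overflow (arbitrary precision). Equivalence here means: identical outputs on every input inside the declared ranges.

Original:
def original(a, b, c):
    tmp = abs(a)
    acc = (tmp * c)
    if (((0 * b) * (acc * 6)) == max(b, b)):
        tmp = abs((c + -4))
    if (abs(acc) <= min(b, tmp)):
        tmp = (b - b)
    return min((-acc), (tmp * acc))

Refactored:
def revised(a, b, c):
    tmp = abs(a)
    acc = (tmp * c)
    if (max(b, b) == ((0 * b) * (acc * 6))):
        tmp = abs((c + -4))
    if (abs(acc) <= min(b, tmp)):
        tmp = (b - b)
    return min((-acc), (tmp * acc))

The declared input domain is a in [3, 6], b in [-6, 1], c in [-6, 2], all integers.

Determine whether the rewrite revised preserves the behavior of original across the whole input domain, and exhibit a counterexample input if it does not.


Although same computation, different form, 288/288 inputs agree.
verdict: equivalent


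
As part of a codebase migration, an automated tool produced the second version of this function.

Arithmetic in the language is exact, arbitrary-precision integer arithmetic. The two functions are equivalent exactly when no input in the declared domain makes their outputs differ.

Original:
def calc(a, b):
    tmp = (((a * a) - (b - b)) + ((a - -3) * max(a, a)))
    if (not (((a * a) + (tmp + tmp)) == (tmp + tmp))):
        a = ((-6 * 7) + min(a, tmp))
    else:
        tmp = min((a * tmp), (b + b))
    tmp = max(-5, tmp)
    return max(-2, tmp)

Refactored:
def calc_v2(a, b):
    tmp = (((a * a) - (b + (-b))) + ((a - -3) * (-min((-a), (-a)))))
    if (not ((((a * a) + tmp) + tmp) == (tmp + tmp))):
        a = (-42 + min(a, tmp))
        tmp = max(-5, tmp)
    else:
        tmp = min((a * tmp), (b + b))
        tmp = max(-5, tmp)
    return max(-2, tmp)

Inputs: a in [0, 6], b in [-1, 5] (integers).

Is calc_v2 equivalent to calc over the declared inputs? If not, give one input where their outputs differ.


Differences: min/max/abs usage differs, arithmetic usage differs, constant usage differs, statement counts differ — yet all 49 inputs agree.
verdict: equivalent


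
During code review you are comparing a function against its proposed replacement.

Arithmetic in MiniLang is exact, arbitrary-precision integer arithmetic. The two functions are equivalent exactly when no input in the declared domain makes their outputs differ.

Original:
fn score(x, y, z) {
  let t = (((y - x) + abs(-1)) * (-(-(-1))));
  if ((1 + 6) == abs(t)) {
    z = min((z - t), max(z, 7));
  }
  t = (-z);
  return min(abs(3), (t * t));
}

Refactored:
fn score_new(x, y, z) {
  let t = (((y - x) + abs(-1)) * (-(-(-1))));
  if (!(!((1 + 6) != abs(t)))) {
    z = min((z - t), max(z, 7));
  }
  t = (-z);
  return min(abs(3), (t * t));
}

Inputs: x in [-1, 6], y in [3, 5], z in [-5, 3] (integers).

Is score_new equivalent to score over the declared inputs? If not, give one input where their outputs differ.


Not equivalent: x=-1, y=3, z=-5 separates them (3 vs 0).
score: t = -5; ((1 + 6) == abs(t)) -> false; t = 5; return 3
score_new: t = -5; (!(!((1 + 6) != abs(t)))) -> true; z = 0; t = 0; return 0
verdict: not equivalent; witness: x=-1, y=3, z=-5


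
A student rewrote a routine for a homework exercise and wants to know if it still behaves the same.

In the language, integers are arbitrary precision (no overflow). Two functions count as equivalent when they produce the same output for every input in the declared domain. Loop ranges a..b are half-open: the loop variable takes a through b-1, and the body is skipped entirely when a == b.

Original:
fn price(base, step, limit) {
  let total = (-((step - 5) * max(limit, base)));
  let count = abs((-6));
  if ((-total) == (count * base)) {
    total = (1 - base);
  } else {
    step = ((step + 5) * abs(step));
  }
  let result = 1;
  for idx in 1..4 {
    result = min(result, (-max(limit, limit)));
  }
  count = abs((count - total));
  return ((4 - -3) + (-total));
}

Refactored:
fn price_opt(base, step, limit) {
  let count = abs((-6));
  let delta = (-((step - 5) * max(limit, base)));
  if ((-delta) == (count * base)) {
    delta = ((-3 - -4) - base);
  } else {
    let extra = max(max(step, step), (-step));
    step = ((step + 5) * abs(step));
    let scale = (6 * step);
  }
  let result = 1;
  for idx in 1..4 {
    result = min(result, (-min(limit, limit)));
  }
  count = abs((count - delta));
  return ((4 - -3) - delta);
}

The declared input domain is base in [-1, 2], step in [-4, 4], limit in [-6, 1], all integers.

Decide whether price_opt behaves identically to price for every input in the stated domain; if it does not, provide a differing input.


Equivalent. The suspicious edit (`max(limit, limit)` became `min(limit, limit)`) never changes the result for any input inside the declared domain.
An exhaustive pass over the 288 declared inputs shows identical outputs.
One worked example (base=1, step=4, limit=0) — price: total := 1 | count := 6 | ((-total) == (count * base)): false | step := 36 | result := 1 | iter idx=1: | result := 0 | iter idx=2: | result := 0 | iter idx=3: | result := 0 | count := 5 | result 6; price_opt: count := 6 | delta := 1 | ((-delta) == (count * base)): false | extra := 4 | step := 36 | scale := 216 | result := 1 | iter idx=1: | result := 0 | iter idx=2: | result := 0 | iter idx=3: | result := 0 | count := 5 | result 6; agreement on 6.
verdict: equivalent


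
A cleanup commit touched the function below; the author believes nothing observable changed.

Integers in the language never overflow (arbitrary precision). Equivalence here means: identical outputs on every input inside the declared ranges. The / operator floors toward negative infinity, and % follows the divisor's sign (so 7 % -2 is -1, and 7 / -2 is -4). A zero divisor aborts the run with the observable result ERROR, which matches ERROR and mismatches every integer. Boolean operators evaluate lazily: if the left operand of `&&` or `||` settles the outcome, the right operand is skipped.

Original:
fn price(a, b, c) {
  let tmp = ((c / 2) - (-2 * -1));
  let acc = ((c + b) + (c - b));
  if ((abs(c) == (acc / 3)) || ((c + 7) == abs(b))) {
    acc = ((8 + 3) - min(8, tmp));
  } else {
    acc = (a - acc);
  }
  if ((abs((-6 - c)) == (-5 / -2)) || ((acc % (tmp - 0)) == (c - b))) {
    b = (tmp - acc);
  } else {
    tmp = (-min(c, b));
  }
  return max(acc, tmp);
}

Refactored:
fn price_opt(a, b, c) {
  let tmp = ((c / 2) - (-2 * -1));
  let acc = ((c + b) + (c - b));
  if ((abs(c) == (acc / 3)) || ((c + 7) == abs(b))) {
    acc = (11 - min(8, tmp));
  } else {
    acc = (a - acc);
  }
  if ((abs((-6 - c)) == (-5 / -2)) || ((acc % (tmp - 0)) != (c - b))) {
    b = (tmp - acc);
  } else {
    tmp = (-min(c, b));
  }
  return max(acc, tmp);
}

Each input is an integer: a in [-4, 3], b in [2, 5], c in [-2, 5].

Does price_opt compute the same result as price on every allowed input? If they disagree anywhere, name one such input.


a=-4, b=2, c=-2 yields 2 from price but 0 from price_opt.
verdict: not equivalent; witness: a=-4, b=2, c=-2


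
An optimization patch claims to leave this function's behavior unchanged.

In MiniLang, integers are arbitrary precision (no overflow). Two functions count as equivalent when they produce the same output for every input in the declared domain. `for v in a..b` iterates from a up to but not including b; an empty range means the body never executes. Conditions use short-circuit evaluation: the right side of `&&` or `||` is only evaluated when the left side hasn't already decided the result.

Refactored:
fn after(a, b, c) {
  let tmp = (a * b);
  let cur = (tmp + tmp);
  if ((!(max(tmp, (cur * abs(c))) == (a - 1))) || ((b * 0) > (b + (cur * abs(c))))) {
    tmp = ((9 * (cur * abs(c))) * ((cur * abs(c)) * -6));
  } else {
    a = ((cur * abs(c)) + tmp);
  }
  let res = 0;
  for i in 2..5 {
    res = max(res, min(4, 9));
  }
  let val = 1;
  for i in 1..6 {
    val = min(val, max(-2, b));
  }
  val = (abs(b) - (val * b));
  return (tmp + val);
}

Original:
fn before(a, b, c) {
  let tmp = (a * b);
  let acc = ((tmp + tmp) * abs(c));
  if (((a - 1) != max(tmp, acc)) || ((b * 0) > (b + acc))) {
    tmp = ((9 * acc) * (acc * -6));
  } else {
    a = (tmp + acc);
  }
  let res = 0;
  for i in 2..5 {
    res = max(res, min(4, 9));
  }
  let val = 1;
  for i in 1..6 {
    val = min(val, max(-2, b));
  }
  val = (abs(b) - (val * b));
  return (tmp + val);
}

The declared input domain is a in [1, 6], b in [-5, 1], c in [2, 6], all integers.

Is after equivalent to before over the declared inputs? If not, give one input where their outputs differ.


The two are interchangeable: boolean connective usage differs, local variable names differ, min/max/abs usage differs, arithmetic usage differs, comparison usage differs, and every declared input agrees.
Tracing a=5, b=-4, c=4: before: tmp = -20; acc = -160; (((a - 1) != max(tmp, acc)) || ((b * 0) > (b + acc))) -> true; tmp = -1382400; res = 0; [i=2]; res = 4; [i=3]; res = 4; [i=4]; res = 4; val = 1; [i=1]; val = -2; [i=2]; val = -2; [i=3]; val = -2; [i=4]; val = -2; [i=5]; val = -2; val = -4; return -1382404 | after: tmp = -20; cur = -40; ((!(max(tmp, (cur * abs(c))) == (a - 1))) || ((b * 0) > (b + (cur * abs(c))))) -> true; tmp = -1382400; res = 0; [i=2]; res = 4; [i=3]; res = 4; [i=4]; res = 4; val = 1; [i=1]; val = -2; [i=2]; val = -2; [i=3]; val = -2; [i=4]; val = -2; [i=5]; val = -2; val = -4; return -1382404 — matching result -1382404.
Checked all 210 inputs in the declared domain: the outputs agree on every one.
verdict: equivalent
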